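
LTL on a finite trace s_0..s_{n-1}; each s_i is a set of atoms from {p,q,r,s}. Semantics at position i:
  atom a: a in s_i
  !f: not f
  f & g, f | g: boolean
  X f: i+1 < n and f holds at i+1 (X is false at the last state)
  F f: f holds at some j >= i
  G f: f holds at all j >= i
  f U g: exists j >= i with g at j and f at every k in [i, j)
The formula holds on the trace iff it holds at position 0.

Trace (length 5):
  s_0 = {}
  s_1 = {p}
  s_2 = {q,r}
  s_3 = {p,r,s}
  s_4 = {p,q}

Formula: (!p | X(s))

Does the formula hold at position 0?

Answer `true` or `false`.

s_0={}: (!p | X(s))=True !p=True p=False X(s)=False s=False
s_1={p}: (!p | X(s))=False !p=False p=True X(s)=False s=False
s_2={q,r}: (!p | X(s))=True !p=True p=False X(s)=True s=False
s_3={p,r,s}: (!p | X(s))=False !p=False p=True X(s)=False s=True
s_4={p,q}: (!p | X(s))=False !p=False p=True X(s)=False s=False

Answer: true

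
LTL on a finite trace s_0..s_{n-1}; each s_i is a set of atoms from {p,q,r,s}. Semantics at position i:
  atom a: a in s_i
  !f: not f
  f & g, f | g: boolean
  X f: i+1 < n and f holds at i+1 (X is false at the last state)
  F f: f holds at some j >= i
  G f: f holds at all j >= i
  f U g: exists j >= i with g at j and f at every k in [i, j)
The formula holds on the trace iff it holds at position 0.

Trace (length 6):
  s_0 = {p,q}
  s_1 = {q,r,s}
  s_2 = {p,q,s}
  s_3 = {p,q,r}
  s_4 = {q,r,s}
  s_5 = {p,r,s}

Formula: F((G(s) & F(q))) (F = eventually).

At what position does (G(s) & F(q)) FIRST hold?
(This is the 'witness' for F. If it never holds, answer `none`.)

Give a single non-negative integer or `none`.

s_0={p,q}: (G(s) & F(q))=False G(s)=False s=False F(q)=True q=True
s_1={q,r,s}: (G(s) & F(q))=False G(s)=False s=True F(q)=True q=True
s_2={p,q,s}: (G(s) & F(q))=False G(s)=False s=True F(q)=True q=True
s_3={p,q,r}: (G(s) & F(q))=False G(s)=False s=False F(q)=True q=True
s_4={q,r,s}: (G(s) & F(q))=True G(s)=True s=True F(q)=True q=True
s_5={p,r,s}: (G(s) & F(q))=False G(s)=True s=True F(q)=False q=False
F((G(s) & F(q))) holds; first witness at position 4.

Answer: 4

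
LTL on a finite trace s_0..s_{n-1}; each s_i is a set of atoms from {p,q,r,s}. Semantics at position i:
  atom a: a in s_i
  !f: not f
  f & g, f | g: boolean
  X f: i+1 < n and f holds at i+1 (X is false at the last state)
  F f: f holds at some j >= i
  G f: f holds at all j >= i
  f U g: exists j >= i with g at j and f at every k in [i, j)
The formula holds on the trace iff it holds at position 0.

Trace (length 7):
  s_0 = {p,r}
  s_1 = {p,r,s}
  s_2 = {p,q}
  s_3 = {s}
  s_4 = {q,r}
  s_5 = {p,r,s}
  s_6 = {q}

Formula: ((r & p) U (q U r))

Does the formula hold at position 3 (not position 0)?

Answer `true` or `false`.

Answer: false

Derivation:
s_0={p,r}: ((r & p) U (q U r))=True (r & p)=True r=True p=True (q U r)=True q=False
s_1={p,r,s}: ((r & p) U (q U r))=True (r & p)=True r=True p=True (q U r)=True q=False
s_2={p,q}: ((r & p) U (q U r))=False (r & p)=False r=False p=True (q U r)=False q=True
s_3={s}: ((r & p) U (q U r))=False (r & p)=False r=False p=False (q U r)=False q=False
s_4={q,r}: ((r & p) U (q U r))=True (r & p)=False r=True p=False (q U r)=True q=True
s_5={p,r,s}: ((r & p) U (q U r))=True (r & p)=True r=True p=True (q U r)=True q=False
s_6={q}: ((r & p) U (q U r))=False (r & p)=False r=False p=False (q U r)=False q=True
Evaluating at position 3: result = False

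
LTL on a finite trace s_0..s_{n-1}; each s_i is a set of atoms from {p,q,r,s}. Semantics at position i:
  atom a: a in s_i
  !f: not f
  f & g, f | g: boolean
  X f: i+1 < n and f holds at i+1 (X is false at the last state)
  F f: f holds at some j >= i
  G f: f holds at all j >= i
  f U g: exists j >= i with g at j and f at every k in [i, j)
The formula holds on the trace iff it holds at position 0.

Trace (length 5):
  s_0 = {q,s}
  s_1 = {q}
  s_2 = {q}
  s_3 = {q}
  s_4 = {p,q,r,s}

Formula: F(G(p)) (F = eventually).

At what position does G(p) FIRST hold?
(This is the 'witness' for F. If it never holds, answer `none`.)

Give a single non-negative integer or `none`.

Answer: 4

Derivation:
s_0={q,s}: G(p)=False p=False
s_1={q}: G(p)=False p=False
s_2={q}: G(p)=False p=False
s_3={q}: G(p)=False p=False
s_4={p,q,r,s}: G(p)=True p=True
F(G(p)) holds; first witness at position 4.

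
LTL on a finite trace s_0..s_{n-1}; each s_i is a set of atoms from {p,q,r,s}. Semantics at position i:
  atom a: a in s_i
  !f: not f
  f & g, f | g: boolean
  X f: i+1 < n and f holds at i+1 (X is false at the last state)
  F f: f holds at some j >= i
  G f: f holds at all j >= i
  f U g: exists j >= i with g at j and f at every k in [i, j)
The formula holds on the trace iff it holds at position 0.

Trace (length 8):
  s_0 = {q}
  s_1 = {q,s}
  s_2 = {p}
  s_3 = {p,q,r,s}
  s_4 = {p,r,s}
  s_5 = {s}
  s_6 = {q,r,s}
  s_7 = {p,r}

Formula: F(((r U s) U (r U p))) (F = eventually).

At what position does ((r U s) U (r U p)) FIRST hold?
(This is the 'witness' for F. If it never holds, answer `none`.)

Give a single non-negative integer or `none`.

Answer: 1

Derivation:
s_0={q}: ((r U s) U (r U p))=False (r U s)=False r=False s=False (r U p)=False p=False
s_1={q,s}: ((r U s) U (r U p))=True (r U s)=True r=False s=True (r U p)=False p=False
s_2={p}: ((r U s) U (r U p))=True (r U s)=False r=False s=False (r U p)=True p=True
s_3={p,q,r,s}: ((r U s) U (r U p))=True (r U s)=True r=True s=True (r U p)=True p=True
s_4={p,r,s}: ((r U s) U (r U p))=True (r U s)=True r=True s=True (r U p)=True p=True
s_5={s}: ((r U s) U (r U p))=True (r U s)=True r=False s=True (r U p)=False p=False
s_6={q,r,s}: ((r U s) U (r U p))=True (r U s)=True r=True s=True (r U p)=True p=False
s_7={p,r}: ((r U s) U (r U p))=True (r U s)=False r=True s=False (r U p)=True p=True
F(((r U s) U (r U p))) holds; first witness at position 1.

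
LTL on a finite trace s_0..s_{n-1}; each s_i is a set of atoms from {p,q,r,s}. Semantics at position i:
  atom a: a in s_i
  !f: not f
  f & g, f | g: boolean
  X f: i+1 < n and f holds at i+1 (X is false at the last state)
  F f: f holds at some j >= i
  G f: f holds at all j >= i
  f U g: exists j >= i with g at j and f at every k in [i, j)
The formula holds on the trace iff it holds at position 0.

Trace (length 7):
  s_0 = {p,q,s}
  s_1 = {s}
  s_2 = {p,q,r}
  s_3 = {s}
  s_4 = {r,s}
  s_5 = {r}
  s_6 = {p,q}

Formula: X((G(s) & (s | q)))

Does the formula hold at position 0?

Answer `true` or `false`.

Answer: false

Derivation:
s_0={p,q,s}: X((G(s) & (s | q)))=False (G(s) & (s | q))=False G(s)=False s=True (s | q)=True q=True
s_1={s}: X((G(s) & (s | q)))=False (G(s) & (s | q))=False G(s)=False s=True (s | q)=True q=False
s_2={p,q,r}: X((G(s) & (s | q)))=False (G(s) & (s | q))=False G(s)=False s=False (s | q)=True q=True
s_3={s}: X((G(s) & (s | q)))=False (G(s) & (s | q))=False G(s)=False s=True (s | q)=True q=False
s_4={r,s}: X((G(s) & (s | q)))=False (G(s) & (s | q))=False G(s)=False s=True (s | q)=True q=False
s_5={r}: X((G(s) & (s | q)))=False (G(s) & (s | q))=False G(s)=False s=False (s | q)=False q=False
s_6={p,q}: X((G(s) & (s | q)))=False (G(s) & (s | q))=False G(s)=False s=False (s | q)=True q=True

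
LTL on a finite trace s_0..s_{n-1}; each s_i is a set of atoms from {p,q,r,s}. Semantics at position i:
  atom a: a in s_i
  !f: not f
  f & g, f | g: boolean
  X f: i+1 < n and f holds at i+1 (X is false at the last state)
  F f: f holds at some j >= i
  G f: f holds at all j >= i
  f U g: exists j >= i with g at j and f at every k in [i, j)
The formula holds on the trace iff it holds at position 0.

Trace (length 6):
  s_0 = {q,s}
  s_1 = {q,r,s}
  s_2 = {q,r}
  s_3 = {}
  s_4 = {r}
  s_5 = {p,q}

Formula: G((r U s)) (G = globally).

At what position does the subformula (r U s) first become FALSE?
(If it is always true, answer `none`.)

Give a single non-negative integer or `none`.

s_0={q,s}: (r U s)=True r=False s=True
s_1={q,r,s}: (r U s)=True r=True s=True
s_2={q,r}: (r U s)=False r=True s=False
s_3={}: (r U s)=False r=False s=False
s_4={r}: (r U s)=False r=True s=False
s_5={p,q}: (r U s)=False r=False s=False
G((r U s)) holds globally = False
First violation at position 2.

Answer: 2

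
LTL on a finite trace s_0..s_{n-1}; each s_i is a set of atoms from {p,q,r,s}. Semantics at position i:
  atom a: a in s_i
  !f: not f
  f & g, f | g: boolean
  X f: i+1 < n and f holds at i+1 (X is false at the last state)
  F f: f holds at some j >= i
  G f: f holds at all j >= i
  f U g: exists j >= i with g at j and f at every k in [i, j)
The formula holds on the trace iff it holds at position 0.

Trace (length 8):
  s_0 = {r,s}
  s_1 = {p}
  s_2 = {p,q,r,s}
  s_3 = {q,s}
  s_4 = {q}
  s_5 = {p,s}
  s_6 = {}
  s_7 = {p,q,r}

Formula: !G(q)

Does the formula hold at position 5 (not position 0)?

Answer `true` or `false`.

Answer: true

Derivation:
s_0={r,s}: !G(q)=True G(q)=False q=False
s_1={p}: !G(q)=True G(q)=False q=False
s_2={p,q,r,s}: !G(q)=True G(q)=False q=True
s_3={q,s}: !G(q)=True G(q)=False q=True
s_4={q}: !G(q)=True G(q)=False q=True
s_5={p,s}: !G(q)=True G(q)=False q=False
s_6={}: !G(q)=True G(q)=False q=False
s_7={p,q,r}: !G(q)=False G(q)=True q=True
Evaluating at position 5: result = True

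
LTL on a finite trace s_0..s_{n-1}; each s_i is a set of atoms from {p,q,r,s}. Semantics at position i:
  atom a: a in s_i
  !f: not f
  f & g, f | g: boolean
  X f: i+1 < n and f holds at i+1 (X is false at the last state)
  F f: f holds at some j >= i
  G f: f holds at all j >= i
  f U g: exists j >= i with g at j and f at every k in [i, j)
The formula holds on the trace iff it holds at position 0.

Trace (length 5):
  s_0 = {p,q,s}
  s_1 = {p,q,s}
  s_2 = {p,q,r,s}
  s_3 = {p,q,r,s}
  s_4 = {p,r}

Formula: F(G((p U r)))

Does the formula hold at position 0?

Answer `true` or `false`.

Answer: true

Derivation:
s_0={p,q,s}: F(G((p U r)))=True G((p U r))=True (p U r)=True p=True r=False
s_1={p,q,s}: F(G((p U r)))=True G((p U r))=True (p U r)=True p=True r=False
s_2={p,q,r,s}: F(G((p U r)))=True G((p U r))=True (p U r)=True p=True r=True
s_3={p,q,r,s}: F(G((p U r)))=True G((p U r))=True (p U r)=True p=True r=True
s_4={p,r}: F(G((p U r)))=True G((p U r))=True (p U r)=True p=True r=True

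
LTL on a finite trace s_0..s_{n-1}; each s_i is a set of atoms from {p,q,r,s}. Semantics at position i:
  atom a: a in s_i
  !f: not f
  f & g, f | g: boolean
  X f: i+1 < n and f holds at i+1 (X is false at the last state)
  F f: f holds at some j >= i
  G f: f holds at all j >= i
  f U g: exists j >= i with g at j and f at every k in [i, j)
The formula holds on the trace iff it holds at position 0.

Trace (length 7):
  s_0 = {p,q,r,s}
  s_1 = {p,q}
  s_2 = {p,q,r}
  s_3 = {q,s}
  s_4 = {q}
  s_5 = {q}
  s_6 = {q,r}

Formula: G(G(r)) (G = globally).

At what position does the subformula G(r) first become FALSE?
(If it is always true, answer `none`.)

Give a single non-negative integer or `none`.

s_0={p,q,r,s}: G(r)=False r=True
s_1={p,q}: G(r)=False r=False
s_2={p,q,r}: G(r)=False r=True
s_3={q,s}: G(r)=False r=False
s_4={q}: G(r)=False r=False
s_5={q}: G(r)=False r=False
s_6={q,r}: G(r)=True r=True
G(G(r)) holds globally = False
First violation at position 0.

Answer: 0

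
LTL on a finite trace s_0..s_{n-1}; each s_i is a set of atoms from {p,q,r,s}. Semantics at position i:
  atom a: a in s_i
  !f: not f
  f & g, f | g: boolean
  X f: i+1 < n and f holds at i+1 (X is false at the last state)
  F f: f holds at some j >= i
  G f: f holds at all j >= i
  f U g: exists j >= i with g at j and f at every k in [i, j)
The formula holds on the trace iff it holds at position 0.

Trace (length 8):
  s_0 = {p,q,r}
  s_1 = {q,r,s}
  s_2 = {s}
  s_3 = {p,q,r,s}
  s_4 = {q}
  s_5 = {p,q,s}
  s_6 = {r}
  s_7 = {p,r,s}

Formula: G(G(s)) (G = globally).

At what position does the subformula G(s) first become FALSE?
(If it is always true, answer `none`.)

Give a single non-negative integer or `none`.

s_0={p,q,r}: G(s)=False s=False
s_1={q,r,s}: G(s)=False s=True
s_2={s}: G(s)=False s=True
s_3={p,q,r,s}: G(s)=False s=True
s_4={q}: G(s)=False s=False
s_5={p,q,s}: G(s)=False s=True
s_6={r}: G(s)=False s=False
s_7={p,r,s}: G(s)=True s=True
G(G(s)) holds globally = False
First violation at position 0.

Answer: 0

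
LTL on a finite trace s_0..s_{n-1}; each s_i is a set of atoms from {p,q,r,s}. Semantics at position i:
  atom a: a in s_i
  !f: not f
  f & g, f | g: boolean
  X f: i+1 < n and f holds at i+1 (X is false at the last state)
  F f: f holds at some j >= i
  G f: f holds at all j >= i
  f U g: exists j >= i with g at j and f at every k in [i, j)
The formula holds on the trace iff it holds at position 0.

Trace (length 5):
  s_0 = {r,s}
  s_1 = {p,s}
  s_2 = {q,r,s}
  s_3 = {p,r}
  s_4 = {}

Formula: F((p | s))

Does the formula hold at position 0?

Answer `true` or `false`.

s_0={r,s}: F((p | s))=True (p | s)=True p=False s=True
s_1={p,s}: F((p | s))=True (p | s)=True p=True s=True
s_2={q,r,s}: F((p | s))=True (p | s)=True p=False s=True
s_3={p,r}: F((p | s))=True (p | s)=True p=True s=False
s_4={}: F((p | s))=False (p | s)=False p=False s=False

Answer: true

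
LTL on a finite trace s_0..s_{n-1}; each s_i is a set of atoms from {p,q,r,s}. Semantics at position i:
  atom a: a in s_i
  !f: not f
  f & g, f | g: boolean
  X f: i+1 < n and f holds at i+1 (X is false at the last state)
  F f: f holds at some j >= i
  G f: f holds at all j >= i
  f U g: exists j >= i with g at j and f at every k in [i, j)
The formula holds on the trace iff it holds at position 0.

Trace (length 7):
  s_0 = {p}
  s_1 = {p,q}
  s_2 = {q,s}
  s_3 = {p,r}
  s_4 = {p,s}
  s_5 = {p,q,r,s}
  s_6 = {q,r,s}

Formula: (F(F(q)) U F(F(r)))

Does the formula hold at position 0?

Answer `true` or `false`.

s_0={p}: (F(F(q)) U F(F(r)))=True F(F(q))=True F(q)=True q=False F(F(r))=True F(r)=True r=False
s_1={p,q}: (F(F(q)) U F(F(r)))=True F(F(q))=True F(q)=True q=True F(F(r))=True F(r)=True r=False
s_2={q,s}: (F(F(q)) U F(F(r)))=True F(F(q))=True F(q)=True q=True F(F(r))=True F(r)=True r=False
s_3={p,r}: (F(F(q)) U F(F(r)))=True F(F(q))=True F(q)=True q=False F(F(r))=True F(r)=True r=True
s_4={p,s}: (F(F(q)) U F(F(r)))=True F(F(q))=True F(q)=True q=False F(F(r))=True F(r)=True r=False
s_5={p,q,r,s}: (F(F(q)) U F(F(r)))=True F(F(q))=True F(q)=True q=True F(F(r))=True F(r)=True r=True
s_6={q,r,s}: (F(F(q)) U F(F(r)))=True F(F(q))=True F(q)=True q=True F(F(r))=True F(r)=True r=True

Answer: true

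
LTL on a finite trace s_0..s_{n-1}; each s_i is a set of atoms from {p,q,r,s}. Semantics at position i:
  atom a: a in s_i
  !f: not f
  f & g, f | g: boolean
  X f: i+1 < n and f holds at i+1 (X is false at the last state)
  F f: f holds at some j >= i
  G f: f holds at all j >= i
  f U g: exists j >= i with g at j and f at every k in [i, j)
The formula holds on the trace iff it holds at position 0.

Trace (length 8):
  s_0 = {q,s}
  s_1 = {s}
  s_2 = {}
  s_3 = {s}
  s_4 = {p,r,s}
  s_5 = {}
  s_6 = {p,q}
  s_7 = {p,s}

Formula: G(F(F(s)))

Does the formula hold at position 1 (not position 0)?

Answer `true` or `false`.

s_0={q,s}: G(F(F(s)))=True F(F(s))=True F(s)=True s=True
s_1={s}: G(F(F(s)))=True F(F(s))=True F(s)=True s=True
s_2={}: G(F(F(s)))=True F(F(s))=True F(s)=True s=False
s_3={s}: G(F(F(s)))=True F(F(s))=True F(s)=True s=True
s_4={p,r,s}: G(F(F(s)))=True F(F(s))=True F(s)=True s=True
s_5={}: G(F(F(s)))=True F(F(s))=True F(s)=True s=False
s_6={p,q}: G(F(F(s)))=True F(F(s))=True F(s)=True s=False
s_7={p,s}: G(F(F(s)))=True F(F(s))=True F(s)=True s=True
Evaluating at position 1: result = True

Answer: true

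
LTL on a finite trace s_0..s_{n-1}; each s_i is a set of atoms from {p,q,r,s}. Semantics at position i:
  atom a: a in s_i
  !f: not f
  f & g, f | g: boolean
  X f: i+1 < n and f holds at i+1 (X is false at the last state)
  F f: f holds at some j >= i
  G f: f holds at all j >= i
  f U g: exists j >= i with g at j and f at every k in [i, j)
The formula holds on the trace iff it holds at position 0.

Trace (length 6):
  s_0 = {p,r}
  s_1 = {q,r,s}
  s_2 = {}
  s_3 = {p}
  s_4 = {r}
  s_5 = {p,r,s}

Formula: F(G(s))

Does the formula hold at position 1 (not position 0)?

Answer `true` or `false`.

s_0={p,r}: F(G(s))=True G(s)=False s=False
s_1={q,r,s}: F(G(s))=True G(s)=False s=True
s_2={}: F(G(s))=True G(s)=False s=False
s_3={p}: F(G(s))=True G(s)=False s=False
s_4={r}: F(G(s))=True G(s)=False s=False
s_5={p,r,s}: F(G(s))=True G(s)=True s=True
Evaluating at position 1: result = True

Answer: true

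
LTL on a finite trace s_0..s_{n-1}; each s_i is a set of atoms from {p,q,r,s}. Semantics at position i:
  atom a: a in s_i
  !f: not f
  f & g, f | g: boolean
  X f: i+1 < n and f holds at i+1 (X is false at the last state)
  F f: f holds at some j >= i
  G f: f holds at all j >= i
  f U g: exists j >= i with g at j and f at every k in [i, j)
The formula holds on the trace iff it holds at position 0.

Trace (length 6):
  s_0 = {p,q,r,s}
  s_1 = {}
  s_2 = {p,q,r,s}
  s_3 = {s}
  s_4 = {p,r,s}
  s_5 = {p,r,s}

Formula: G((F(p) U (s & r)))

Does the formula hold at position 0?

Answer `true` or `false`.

s_0={p,q,r,s}: G((F(p) U (s & r)))=True (F(p) U (s & r))=True F(p)=True p=True (s & r)=True s=True r=True
s_1={}: G((F(p) U (s & r)))=True (F(p) U (s & r))=True F(p)=True p=False (s & r)=False s=False r=False
s_2={p,q,r,s}: G((F(p) U (s & r)))=True (F(p) U (s & r))=True F(p)=True p=True (s & r)=True s=True r=True
s_3={s}: G((F(p) U (s & r)))=True (F(p) U (s & r))=True F(p)=True p=False (s & r)=False s=True r=False
s_4={p,r,s}: G((F(p) U (s & r)))=True (F(p) U (s & r))=True F(p)=True p=True (s & r)=True s=True r=True
s_5={p,r,s}: G((F(p) U (s & r)))=True (F(p) U (s & r))=True F(p)=True p=True (s & r)=True s=True r=True

Answer: true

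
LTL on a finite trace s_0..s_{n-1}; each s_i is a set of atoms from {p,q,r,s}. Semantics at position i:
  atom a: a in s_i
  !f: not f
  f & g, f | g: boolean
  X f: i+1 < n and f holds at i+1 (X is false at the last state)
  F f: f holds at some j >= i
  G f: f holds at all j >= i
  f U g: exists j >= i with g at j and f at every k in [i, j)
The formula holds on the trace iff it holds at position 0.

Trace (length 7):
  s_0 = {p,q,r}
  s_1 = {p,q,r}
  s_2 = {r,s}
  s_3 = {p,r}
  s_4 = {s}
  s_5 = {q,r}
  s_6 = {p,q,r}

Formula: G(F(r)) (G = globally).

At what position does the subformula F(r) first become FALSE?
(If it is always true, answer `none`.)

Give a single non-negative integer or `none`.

s_0={p,q,r}: F(r)=True r=True
s_1={p,q,r}: F(r)=True r=True
s_2={r,s}: F(r)=True r=True
s_3={p,r}: F(r)=True r=True
s_4={s}: F(r)=True r=False
s_5={q,r}: F(r)=True r=True
s_6={p,q,r}: F(r)=True r=True
G(F(r)) holds globally = True
No violation — formula holds at every position.

Answer: none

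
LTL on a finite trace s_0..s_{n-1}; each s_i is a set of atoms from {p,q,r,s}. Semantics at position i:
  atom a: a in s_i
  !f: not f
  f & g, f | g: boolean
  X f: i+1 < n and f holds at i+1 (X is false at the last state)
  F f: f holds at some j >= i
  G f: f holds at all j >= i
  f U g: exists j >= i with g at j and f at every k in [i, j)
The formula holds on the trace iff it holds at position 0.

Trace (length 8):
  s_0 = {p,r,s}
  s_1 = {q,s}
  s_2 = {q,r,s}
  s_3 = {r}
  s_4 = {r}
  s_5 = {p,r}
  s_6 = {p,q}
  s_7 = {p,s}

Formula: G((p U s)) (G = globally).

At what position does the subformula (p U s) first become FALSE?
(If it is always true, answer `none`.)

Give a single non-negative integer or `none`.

Answer: 3

Derivation:
s_0={p,r,s}: (p U s)=True p=True s=True
s_1={q,s}: (p U s)=True p=False s=True
s_2={q,r,s}: (p U s)=True p=False s=True
s_3={r}: (p U s)=False p=False s=False
s_4={r}: (p U s)=False p=False s=False
s_5={p,r}: (p U s)=True p=True s=False
s_6={p,q}: (p U s)=True p=True s=False
s_7={p,s}: (p U s)=True p=True s=True
G((p U s)) holds globally = False
First violation at position 3.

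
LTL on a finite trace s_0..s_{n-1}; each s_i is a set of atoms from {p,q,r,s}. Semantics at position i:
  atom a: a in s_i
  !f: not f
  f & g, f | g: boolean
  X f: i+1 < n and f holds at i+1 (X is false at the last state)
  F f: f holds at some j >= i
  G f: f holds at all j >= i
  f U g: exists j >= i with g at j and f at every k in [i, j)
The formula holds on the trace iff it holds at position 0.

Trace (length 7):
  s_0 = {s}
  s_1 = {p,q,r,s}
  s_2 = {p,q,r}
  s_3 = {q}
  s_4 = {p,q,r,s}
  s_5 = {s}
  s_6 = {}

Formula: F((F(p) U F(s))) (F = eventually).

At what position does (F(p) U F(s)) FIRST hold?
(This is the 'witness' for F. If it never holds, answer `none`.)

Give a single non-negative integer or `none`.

Answer: 0

Derivation:
s_0={s}: (F(p) U F(s))=True F(p)=True p=False F(s)=True s=True
s_1={p,q,r,s}: (F(p) U F(s))=True F(p)=True p=True F(s)=True s=True
s_2={p,q,r}: (F(p) U F(s))=True F(p)=True p=True F(s)=True s=False
s_3={q}: (F(p) U F(s))=True F(p)=True p=False F(s)=True s=False
s_4={p,q,r,s}: (F(p) U F(s))=True F(p)=True p=True F(s)=True s=True
s_5={s}: (F(p) U F(s))=True F(p)=False p=False F(s)=True s=True
s_6={}: (F(p) U F(s))=False F(p)=False p=False F(s)=False s=False
F((F(p) U F(s))) holds; first witness at position 0.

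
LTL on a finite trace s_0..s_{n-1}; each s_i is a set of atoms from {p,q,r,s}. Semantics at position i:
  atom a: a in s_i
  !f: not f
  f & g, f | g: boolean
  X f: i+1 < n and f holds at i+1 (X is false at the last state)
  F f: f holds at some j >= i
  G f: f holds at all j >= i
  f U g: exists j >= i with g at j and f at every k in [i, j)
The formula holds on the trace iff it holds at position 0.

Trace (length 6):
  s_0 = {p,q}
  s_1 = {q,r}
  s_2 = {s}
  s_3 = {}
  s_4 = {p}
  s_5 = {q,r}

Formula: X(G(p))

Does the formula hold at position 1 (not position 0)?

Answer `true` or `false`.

s_0={p,q}: X(G(p))=False G(p)=False p=True
s_1={q,r}: X(G(p))=False G(p)=False p=False
s_2={s}: X(G(p))=False G(p)=False p=False
s_3={}: X(G(p))=False G(p)=False p=False
s_4={p}: X(G(p))=False G(p)=False p=True
s_5={q,r}: X(G(p))=False G(p)=False p=False
Evaluating at position 1: result = False

Answer: false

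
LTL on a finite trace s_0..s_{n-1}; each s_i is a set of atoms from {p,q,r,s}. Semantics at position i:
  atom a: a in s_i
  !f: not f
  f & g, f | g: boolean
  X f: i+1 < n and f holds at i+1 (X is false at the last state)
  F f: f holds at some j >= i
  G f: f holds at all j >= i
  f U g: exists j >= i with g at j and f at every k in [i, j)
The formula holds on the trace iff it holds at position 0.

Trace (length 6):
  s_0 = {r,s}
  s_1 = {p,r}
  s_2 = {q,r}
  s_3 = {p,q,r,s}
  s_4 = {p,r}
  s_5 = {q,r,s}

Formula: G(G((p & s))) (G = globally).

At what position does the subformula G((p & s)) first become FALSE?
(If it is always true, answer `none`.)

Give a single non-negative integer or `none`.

Answer: 0

Derivation:
s_0={r,s}: G((p & s))=False (p & s)=False p=False s=True
s_1={p,r}: G((p & s))=False (p & s)=False p=True s=False
s_2={q,r}: G((p & s))=False (p & s)=False p=False s=False
s_3={p,q,r,s}: G((p & s))=False (p & s)=True p=True s=True
s_4={p,r}: G((p & s))=False (p & s)=False p=True s=False
s_5={q,r,s}: G((p & s))=False (p & s)=False p=False s=True
G(G((p & s))) holds globally = False
First violation at position 0.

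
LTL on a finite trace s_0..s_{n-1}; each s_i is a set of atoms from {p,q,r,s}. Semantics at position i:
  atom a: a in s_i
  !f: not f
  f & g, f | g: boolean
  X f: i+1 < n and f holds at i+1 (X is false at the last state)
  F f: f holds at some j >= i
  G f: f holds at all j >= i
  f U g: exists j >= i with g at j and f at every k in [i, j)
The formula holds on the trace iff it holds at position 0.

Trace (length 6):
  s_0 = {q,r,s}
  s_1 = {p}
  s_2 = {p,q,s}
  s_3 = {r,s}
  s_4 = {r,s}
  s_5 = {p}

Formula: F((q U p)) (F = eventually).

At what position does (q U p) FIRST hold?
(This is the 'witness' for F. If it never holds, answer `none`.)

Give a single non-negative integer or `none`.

s_0={q,r,s}: (q U p)=True q=True p=False
s_1={p}: (q U p)=True q=False p=True
s_2={p,q,s}: (q U p)=True q=True p=True
s_3={r,s}: (q U p)=False q=False p=False
s_4={r,s}: (q U p)=False q=False p=False
s_5={p}: (q U p)=True q=False p=True
F((q U p)) holds; first witness at position 0.

Answer: 0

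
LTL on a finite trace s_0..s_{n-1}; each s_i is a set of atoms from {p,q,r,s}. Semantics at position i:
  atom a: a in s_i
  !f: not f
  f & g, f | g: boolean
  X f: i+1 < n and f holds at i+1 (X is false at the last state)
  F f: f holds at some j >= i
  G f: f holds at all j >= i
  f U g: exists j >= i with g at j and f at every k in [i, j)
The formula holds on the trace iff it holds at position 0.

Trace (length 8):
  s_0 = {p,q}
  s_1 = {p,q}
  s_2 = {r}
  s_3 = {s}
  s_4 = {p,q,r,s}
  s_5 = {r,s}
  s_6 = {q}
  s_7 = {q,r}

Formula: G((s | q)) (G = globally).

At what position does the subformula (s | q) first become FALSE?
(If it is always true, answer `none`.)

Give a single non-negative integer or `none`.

Answer: 2

Derivation:
s_0={p,q}: (s | q)=True s=False q=True
s_1={p,q}: (s | q)=True s=False q=True
s_2={r}: (s | q)=False s=False q=False
s_3={s}: (s | q)=True s=True q=False
s_4={p,q,r,s}: (s | q)=True s=True q=True
s_5={r,s}: (s | q)=True s=True q=False
s_6={q}: (s | q)=True s=False q=True
s_7={q,r}: (s | q)=True s=False q=True
G((s | q)) holds globally = False
First violation at position 2.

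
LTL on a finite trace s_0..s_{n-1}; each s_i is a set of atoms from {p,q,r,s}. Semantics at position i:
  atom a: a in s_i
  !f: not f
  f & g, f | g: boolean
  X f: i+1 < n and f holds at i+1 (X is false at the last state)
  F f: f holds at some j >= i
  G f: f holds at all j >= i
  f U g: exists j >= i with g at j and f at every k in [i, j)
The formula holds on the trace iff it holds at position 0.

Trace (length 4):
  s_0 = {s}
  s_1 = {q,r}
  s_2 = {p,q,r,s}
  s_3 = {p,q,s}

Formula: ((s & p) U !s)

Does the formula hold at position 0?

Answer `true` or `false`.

Answer: false

Derivation:
s_0={s}: ((s & p) U !s)=False (s & p)=False s=True p=False !s=False
s_1={q,r}: ((s & p) U !s)=True (s & p)=False s=False p=False !s=True
s_2={p,q,r,s}: ((s & p) U !s)=False (s & p)=True s=True p=True !s=False
s_3={p,q,s}: ((s & p) U !s)=False (s & p)=True s=True p=True !s=False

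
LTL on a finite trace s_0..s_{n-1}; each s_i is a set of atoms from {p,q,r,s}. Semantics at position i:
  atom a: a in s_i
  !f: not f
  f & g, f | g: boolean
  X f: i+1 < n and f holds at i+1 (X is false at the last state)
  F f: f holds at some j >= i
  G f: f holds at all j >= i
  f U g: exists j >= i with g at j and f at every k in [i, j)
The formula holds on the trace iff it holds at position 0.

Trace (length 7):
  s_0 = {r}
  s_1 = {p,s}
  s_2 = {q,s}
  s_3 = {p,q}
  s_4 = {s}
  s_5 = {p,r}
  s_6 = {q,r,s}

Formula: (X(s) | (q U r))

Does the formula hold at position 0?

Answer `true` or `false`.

Answer: true

Derivation:
s_0={r}: (X(s) | (q U r))=True X(s)=True s=False (q U r)=True q=False r=True
s_1={p,s}: (X(s) | (q U r))=True X(s)=True s=True (q U r)=False q=False r=False
s_2={q,s}: (X(s) | (q U r))=False X(s)=False s=True (q U r)=False q=True r=False
s_3={p,q}: (X(s) | (q U r))=True X(s)=True s=False (q U r)=False q=True r=False
s_4={s}: (X(s) | (q U r))=False X(s)=False s=True (q U r)=False q=False r=False
s_5={p,r}: (X(s) | (q U r))=True X(s)=True s=False (q U r)=True q=False r=True
s_6={q,r,s}: (X(s) | (q U r))=True X(s)=False s=True (q U r)=True q=True r=True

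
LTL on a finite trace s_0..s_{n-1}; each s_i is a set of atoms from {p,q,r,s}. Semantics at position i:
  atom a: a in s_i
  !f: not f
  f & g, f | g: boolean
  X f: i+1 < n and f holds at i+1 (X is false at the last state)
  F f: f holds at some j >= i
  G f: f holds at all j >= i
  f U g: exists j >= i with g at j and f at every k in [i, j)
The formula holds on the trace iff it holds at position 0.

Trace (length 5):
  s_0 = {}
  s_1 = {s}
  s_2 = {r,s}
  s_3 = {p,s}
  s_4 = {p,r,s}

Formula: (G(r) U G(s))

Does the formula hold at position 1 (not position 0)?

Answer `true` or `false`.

Answer: true

Derivation:
s_0={}: (G(r) U G(s))=False G(r)=False r=False G(s)=False s=False
s_1={s}: (G(r) U G(s))=True G(r)=False r=False G(s)=True s=True
s_2={r,s}: (G(r) U G(s))=True G(r)=False r=True G(s)=True s=True
s_3={p,s}: (G(r) U G(s))=True G(r)=False r=False G(s)=True s=True
s_4={p,r,s}: (G(r) U G(s))=True G(r)=True r=True G(s)=True s=True
Evaluating at position 1: result = True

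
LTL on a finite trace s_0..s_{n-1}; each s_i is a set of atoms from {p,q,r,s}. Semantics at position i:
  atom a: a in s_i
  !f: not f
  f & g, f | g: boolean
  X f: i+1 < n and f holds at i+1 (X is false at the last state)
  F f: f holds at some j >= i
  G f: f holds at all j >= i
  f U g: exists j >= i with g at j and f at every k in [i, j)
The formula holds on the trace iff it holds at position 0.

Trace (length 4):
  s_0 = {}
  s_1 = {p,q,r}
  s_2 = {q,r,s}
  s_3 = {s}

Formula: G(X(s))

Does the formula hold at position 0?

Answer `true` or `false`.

Answer: false

Derivation:
s_0={}: G(X(s))=False X(s)=False s=False
s_1={p,q,r}: G(X(s))=False X(s)=True s=False
s_2={q,r,s}: G(X(s))=False X(s)=True s=True
s_3={s}: G(X(s))=False X(s)=False s=True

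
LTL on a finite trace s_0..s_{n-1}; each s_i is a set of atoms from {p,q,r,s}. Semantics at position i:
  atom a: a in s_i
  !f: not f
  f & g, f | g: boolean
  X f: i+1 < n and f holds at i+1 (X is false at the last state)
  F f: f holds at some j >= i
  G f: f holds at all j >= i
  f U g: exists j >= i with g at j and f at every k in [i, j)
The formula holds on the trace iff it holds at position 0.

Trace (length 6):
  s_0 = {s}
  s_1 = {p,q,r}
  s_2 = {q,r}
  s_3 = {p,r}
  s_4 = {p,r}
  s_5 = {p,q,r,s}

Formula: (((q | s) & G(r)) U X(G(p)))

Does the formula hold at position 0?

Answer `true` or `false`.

Answer: false

Derivation:
s_0={s}: (((q | s) & G(r)) U X(G(p)))=False ((q | s) & G(r))=False (q | s)=True q=False s=True G(r)=False r=False X(G(p))=False G(p)=False p=False
s_1={p,q,r}: (((q | s) & G(r)) U X(G(p)))=True ((q | s) & G(r))=True (q | s)=True q=True s=False G(r)=True r=True X(G(p))=False G(p)=False p=True
s_2={q,r}: (((q | s) & G(r)) U X(G(p)))=True ((q | s) & G(r))=True (q | s)=True q=True s=False G(r)=True r=True X(G(p))=True G(p)=False p=False
s_3={p,r}: (((q | s) & G(r)) U X(G(p)))=True ((q | s) & G(r))=False (q | s)=False q=False s=False G(r)=True r=True X(G(p))=True G(p)=True p=True
s_4={p,r}: (((q | s) & G(r)) U X(G(p)))=True ((q | s) & G(r))=False (q | s)=False q=False s=False G(r)=True r=True X(G(p))=True G(p)=True p=True
s_5={p,q,r,s}: (((q | s) & G(r)) U X(G(p)))=False ((q | s) & G(r))=True (q | s)=True q=True s=True G(r)=True r=True X(G(p))=False G(p)=True p=True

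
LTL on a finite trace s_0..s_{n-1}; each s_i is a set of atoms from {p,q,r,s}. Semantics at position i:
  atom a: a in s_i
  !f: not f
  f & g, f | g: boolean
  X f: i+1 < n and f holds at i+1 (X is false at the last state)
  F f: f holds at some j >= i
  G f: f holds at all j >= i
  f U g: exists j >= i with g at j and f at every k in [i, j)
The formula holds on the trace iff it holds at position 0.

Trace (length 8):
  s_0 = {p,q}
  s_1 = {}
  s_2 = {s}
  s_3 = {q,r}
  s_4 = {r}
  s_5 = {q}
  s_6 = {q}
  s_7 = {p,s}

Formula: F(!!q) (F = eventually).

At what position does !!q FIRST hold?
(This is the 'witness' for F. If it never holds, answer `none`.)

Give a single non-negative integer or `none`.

Answer: 0

Derivation:
s_0={p,q}: !!q=True !q=False q=True
s_1={}: !!q=False !q=True q=False
s_2={s}: !!q=False !q=True q=False
s_3={q,r}: !!q=True !q=False q=True
s_4={r}: !!q=False !q=True q=False
s_5={q}: !!q=True !q=False q=True
s_6={q}: !!q=True !q=False q=True
s_7={p,s}: !!q=False !q=True q=False
F(!!q) holds; first witness at position 0.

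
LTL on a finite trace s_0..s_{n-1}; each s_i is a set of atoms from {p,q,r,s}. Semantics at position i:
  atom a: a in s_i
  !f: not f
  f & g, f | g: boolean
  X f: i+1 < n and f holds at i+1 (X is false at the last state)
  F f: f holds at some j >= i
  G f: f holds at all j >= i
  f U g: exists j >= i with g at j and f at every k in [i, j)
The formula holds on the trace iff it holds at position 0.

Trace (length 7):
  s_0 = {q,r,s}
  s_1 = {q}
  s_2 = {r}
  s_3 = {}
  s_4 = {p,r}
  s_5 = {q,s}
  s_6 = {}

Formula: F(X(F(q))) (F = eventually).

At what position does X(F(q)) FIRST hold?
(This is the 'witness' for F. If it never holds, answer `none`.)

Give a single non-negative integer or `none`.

s_0={q,r,s}: X(F(q))=True F(q)=True q=True
s_1={q}: X(F(q))=True F(q)=True q=True
s_2={r}: X(F(q))=True F(q)=True q=False
s_3={}: X(F(q))=True F(q)=True q=False
s_4={p,r}: X(F(q))=True F(q)=True q=False
s_5={q,s}: X(F(q))=False F(q)=True q=True
s_6={}: X(F(q))=False F(q)=False q=False
F(X(F(q))) holds; first witness at position 0.

Answer: 0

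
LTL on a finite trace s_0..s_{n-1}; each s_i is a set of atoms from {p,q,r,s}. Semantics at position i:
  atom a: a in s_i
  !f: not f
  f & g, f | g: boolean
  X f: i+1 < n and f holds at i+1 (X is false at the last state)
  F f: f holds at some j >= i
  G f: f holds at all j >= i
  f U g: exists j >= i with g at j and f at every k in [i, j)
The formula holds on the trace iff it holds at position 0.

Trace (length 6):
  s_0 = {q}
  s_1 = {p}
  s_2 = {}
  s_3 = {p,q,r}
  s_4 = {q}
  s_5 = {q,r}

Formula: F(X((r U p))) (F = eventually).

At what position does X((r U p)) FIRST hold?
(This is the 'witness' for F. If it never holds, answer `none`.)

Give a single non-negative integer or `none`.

s_0={q}: X((r U p))=True (r U p)=False r=False p=False
s_1={p}: X((r U p))=False (r U p)=True r=False p=True
s_2={}: X((r U p))=True (r U p)=False r=False p=False
s_3={p,q,r}: X((r U p))=False (r U p)=True r=True p=True
s_4={q}: X((r U p))=False (r U p)=False r=False p=False
s_5={q,r}: X((r U p))=False (r U p)=False r=True p=False
F(X((r U p))) holds; first witness at position 0.

Answer: 0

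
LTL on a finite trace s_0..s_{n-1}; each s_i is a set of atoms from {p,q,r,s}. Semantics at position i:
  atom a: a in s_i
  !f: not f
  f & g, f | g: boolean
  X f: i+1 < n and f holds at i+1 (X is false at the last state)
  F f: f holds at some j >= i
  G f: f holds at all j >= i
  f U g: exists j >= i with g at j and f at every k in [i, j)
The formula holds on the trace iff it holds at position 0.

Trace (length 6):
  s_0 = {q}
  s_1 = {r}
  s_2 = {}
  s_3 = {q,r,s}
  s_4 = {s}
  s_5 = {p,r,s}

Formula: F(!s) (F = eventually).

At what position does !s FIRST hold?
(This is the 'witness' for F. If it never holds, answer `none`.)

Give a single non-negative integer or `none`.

Answer: 0

Derivation:
s_0={q}: !s=True s=False
s_1={r}: !s=True s=False
s_2={}: !s=True s=False
s_3={q,r,s}: !s=False s=True
s_4={s}: !s=False s=True
s_5={p,r,s}: !s=False s=True
F(!s) holds; first witness at position 0.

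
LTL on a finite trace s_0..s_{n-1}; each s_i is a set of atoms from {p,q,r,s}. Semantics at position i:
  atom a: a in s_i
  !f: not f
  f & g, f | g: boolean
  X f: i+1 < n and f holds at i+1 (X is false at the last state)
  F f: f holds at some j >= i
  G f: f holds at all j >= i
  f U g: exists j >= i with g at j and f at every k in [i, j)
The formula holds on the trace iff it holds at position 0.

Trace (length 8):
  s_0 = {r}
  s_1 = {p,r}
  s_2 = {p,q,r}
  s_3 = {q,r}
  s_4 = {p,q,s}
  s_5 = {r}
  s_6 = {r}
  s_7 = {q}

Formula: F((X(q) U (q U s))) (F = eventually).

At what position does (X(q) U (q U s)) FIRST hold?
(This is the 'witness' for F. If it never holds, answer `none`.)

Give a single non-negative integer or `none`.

s_0={r}: (X(q) U (q U s))=False X(q)=False q=False (q U s)=False s=False
s_1={p,r}: (X(q) U (q U s))=True X(q)=True q=False (q U s)=False s=False
s_2={p,q,r}: (X(q) U (q U s))=True X(q)=True q=True (q U s)=True s=False
s_3={q,r}: (X(q) U (q U s))=True X(q)=True q=True (q U s)=True s=False
s_4={p,q,s}: (X(q) U (q U s))=True X(q)=False q=True (q U s)=True s=True
s_5={r}: (X(q) U (q U s))=False X(q)=False q=False (q U s)=False s=False
s_6={r}: (X(q) U (q U s))=False X(q)=True q=False (q U s)=False s=False
s_7={q}: (X(q) U (q U s))=False X(q)=False q=True (q U s)=False s=False
F((X(q) U (q U s))) holds; first witness at position 1.

Answer: 1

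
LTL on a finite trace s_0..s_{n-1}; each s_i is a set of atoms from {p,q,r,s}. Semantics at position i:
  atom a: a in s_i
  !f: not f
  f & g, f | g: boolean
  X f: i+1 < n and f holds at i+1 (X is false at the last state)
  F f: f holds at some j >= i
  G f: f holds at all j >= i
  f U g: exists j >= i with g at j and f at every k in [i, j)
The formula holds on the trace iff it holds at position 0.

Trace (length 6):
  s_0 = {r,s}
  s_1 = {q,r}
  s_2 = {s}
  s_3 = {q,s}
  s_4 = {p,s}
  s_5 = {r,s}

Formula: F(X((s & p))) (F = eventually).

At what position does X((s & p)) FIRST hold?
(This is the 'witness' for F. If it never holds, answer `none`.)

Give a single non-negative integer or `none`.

Answer: 3

Derivation:
s_0={r,s}: X((s & p))=False (s & p)=False s=True p=False
s_1={q,r}: X((s & p))=False (s & p)=False s=False p=False
s_2={s}: X((s & p))=False (s & p)=False s=True p=False
s_3={q,s}: X((s & p))=True (s & p)=False s=True p=False
s_4={p,s}: X((s & p))=False (s & p)=True s=True p=True
s_5={r,s}: X((s & p))=False (s & p)=False s=True p=False
F(X((s & p))) holds; first witness at position 3.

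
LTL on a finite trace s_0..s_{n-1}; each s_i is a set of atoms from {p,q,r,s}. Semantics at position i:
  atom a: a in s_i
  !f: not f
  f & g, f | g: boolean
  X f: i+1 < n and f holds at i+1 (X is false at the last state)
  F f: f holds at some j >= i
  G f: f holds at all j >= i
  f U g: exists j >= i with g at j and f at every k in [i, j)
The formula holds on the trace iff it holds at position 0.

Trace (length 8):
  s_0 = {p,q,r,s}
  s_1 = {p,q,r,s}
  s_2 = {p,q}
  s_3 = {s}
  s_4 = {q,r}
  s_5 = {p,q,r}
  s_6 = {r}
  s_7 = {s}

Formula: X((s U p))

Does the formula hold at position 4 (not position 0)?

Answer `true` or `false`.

s_0={p,q,r,s}: X((s U p))=True (s U p)=True s=True p=True
s_1={p,q,r,s}: X((s U p))=True (s U p)=True s=True p=True
s_2={p,q}: X((s U p))=False (s U p)=True s=False p=True
s_3={s}: X((s U p))=False (s U p)=False s=True p=False
s_4={q,r}: X((s U p))=True (s U p)=False s=False p=False
s_5={p,q,r}: X((s U p))=False (s U p)=True s=False p=True
s_6={r}: X((s U p))=False (s U p)=False s=False p=False
s_7={s}: X((s U p))=False (s U p)=False s=True p=False
Evaluating at position 4: result = True

Answer: true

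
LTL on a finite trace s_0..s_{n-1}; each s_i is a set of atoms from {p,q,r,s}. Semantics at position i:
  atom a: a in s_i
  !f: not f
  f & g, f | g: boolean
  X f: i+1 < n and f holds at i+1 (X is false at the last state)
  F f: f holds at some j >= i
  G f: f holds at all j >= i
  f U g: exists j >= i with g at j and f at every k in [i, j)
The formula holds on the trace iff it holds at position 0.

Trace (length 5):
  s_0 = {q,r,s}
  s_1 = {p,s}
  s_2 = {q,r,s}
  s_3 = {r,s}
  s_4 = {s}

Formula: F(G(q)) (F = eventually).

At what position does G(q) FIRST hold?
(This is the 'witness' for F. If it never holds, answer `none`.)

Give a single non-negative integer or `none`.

s_0={q,r,s}: G(q)=False q=True
s_1={p,s}: G(q)=False q=False
s_2={q,r,s}: G(q)=False q=True
s_3={r,s}: G(q)=False q=False
s_4={s}: G(q)=False q=False
F(G(q)) does not hold (no witness exists).

Answer: none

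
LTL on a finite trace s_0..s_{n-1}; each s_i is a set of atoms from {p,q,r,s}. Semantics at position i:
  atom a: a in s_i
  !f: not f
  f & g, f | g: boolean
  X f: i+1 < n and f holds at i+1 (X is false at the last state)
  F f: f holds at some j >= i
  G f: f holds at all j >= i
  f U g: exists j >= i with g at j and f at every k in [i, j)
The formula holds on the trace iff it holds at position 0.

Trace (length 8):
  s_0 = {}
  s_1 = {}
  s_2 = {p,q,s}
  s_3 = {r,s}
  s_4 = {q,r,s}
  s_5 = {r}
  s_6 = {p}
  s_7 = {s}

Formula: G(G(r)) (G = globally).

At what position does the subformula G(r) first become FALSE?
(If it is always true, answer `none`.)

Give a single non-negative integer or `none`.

s_0={}: G(r)=False r=False
s_1={}: G(r)=False r=False
s_2={p,q,s}: G(r)=False r=False
s_3={r,s}: G(r)=False r=True
s_4={q,r,s}: G(r)=False r=True
s_5={r}: G(r)=False r=True
s_6={p}: G(r)=False r=False
s_7={s}: G(r)=False r=False
G(G(r)) holds globally = False
First violation at position 0.

Answer: 0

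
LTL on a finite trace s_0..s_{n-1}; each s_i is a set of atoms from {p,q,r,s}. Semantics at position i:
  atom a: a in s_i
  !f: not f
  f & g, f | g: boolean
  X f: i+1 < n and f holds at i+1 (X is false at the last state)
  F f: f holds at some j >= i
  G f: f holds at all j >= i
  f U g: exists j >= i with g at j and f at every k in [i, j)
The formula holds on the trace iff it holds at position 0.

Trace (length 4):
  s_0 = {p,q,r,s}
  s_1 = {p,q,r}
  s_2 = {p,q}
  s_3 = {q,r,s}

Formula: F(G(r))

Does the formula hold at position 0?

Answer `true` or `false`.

s_0={p,q,r,s}: F(G(r))=True G(r)=False r=True
s_1={p,q,r}: F(G(r))=True G(r)=False r=True
s_2={p,q}: F(G(r))=True G(r)=False r=False
s_3={q,r,s}: F(G(r))=True G(r)=True r=True

Answer: true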